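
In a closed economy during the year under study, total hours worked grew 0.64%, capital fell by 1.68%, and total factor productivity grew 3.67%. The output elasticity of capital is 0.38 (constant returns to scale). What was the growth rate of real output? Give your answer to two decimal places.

Real output growth was 3.43%.

Labor's share = 1 − 0.38 = 0.62.
Capital: 0.38 × (-1.68) = -0.6384 pp.
Total hours worked: 0.62 × 0.64 = 0.3968 pp.
Output growth = 3.67 + (-0.2416) = 3.4284%.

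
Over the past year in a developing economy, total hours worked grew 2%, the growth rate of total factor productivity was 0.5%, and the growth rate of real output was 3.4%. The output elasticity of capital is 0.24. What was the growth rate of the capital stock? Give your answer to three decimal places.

5.750%

Labor's share = 1 − 0.24 = 0.76.
gY = gA + 0.76×2 + 0.24×g.
0.24×g = 3.4 − 0.5 − 1.52 = 1.38.
g = 1.38 / 0.24 = 5.75%.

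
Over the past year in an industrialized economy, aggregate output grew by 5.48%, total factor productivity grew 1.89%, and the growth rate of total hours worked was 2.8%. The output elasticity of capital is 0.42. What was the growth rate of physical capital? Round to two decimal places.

Labor's share = 1 − 0.42 = 0.58.
gY = gA + 0.58×2.8 + 0.42×g.
0.42×g = 5.48 − 1.89 − 1.624 = 1.966.
g = 1.966 / 0.42 = 4.681%.

Physical capital grew 4.68%.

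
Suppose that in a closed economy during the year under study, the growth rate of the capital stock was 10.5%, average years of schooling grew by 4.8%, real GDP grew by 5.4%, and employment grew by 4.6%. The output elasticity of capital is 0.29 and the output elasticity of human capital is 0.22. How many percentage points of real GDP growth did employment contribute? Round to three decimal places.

2.254

Labor's share = 1 − 0.29 − 0.22 = 0.49.
Contribution = share × growth = 0.49 × 4.6 = 2.254 pp.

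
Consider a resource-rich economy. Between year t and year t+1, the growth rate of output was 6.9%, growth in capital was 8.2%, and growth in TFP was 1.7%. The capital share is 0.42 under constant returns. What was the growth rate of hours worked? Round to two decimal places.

3.03%

Labor's share = 1 − 0.42 = 0.58.
gY = gA + 0.42×8.2 + 0.58×g.
0.58×g = 6.9 − 1.7 − 3.444 = 1.756.
g = 1.756 / 0.58 = 3.0276%.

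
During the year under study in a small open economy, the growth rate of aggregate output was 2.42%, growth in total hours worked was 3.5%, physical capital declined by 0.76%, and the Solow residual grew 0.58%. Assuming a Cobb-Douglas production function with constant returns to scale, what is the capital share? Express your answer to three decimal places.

The capital share is 0.390.

gY = gA + α·gK + (1−α)·gL, so gY − gA − gL = α(gK − gL).
2.42 − 0.58 − 3.5 = α × (-0.76 − 3.5).
-1.66 = -4.26 α, so α = 0.38967.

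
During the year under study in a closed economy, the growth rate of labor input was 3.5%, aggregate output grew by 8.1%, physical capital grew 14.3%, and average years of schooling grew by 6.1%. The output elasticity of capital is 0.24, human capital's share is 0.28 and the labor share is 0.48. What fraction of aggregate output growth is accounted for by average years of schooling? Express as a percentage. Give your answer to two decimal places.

Average years of schooling contributed 0.28 × 6.1 = 1.708 pp.
Share of growth = 1.708 / 8.1 × 100 = 21.0864%.

Average years of schooling accounted for 21.09% of growth.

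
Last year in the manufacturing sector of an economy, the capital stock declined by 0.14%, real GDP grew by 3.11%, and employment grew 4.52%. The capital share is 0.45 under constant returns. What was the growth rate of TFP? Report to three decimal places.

0.687%

Labor's share = 1 − 0.45 = 0.55.
The capital stock: 0.45 × (-0.14) = -0.063 pp.
Employment: 0.55 × 4.52 = 2.486 pp.
TFP growth = 3.11 − 2.423 = 0.687%.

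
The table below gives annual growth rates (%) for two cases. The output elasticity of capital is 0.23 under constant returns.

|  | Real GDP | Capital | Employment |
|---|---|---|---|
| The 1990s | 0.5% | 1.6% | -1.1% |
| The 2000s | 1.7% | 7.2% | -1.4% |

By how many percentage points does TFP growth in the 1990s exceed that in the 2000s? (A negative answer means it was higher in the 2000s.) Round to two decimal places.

-0.14 percentage points

Labor's share = 1 − 0.23 = 0.77.
The 1990s: TFP = 0.5 − 0.368 + 0.847 = 0.979%.
The 2000s: TFP = 1.7 − 1.656 + 1.078 = 1.122%.
Difference = 0.979 − (1.122) = -0.143 pp.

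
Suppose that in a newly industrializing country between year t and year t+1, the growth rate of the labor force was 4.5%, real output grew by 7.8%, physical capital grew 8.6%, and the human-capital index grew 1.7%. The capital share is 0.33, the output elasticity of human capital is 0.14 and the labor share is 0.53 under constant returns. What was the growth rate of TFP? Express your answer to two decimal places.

TFP growth was 2.34%.

Labor's share = 1 − 0.33 − 0.14 = 0.53.
Physical capital: 0.33 × 8.6 = 2.838 pp.
The human-capital index: 0.14 × 1.7 = 0.238 pp.
The labor force: 0.53 × 4.5 = 2.385 pp.
TFP growth = 7.8 − 5.461 = 2.339%.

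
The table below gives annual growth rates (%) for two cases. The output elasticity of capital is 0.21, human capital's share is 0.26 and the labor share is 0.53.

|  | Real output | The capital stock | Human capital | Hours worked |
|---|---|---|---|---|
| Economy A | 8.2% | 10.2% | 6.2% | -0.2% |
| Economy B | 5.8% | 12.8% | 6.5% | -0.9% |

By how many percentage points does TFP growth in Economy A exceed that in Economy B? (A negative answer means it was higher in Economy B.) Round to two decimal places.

2.65 percentage points

Labor's share = 1 − 0.21 − 0.26 = 0.53.
Economy A: TFP = 8.2 − 2.142 − 1.612 + 0.106 = 4.552%.
Economy B: TFP = 5.8 − 2.688 − 1.69 + 0.477 = 1.899%.
Difference = 4.552 − (1.899) = 2.653 pp.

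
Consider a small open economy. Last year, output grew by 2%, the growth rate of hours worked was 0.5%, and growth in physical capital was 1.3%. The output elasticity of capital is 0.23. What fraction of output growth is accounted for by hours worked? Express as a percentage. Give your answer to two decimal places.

Labor's share = 1 − 0.23 = 0.77.
Hours worked contributed 0.77 × 0.5 = 0.385 pp.
Share of growth = 0.385 / 2 × 100 = 19.25%.

19.25%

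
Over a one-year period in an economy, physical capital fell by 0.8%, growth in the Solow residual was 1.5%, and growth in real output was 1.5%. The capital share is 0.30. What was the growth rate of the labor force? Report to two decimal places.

0.34%

Labor's share = 1 − 0.3 = 0.7.
gY = gA + 0.3×(-0.8) + 0.7×g.
0.7×g = 1.5 − 1.5 + 0.24 = 0.24.
g = 0.24 / 0.7 = 0.3429%.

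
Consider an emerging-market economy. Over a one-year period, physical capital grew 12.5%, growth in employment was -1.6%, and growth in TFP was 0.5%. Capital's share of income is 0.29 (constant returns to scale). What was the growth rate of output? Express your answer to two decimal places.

2.99%

Labor's share = 1 − 0.29 = 0.71.
Physical capital: 0.29 × 12.5 = 3.625 pp.
Employment: 0.71 × (-1.6) = -1.136 pp.
Output growth = 0.5 + 2.489 = 2.989%.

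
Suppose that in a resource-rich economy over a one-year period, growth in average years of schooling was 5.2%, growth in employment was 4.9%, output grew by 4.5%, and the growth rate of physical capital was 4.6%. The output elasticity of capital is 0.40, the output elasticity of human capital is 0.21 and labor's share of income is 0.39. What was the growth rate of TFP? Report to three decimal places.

-0.343%

Labor's share = 1 − 0.4 − 0.21 = 0.39.
Physical capital: 0.4 × 4.6 = 1.84 pp.
Average years of schooling: 0.21 × 5.2 = 1.092 pp.
Employment: 0.39 × 4.9 = 1.911 pp.
TFP growth = 4.5 − 4.843 = -0.343%.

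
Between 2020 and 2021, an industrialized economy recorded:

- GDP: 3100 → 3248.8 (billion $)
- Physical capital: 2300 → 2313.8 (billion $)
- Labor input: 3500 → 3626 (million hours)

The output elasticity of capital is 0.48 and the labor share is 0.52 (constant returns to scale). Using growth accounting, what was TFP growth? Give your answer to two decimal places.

2.64%

GDP growth = (3248.8 − 3100) / 3100 = 4.8%.
Physical capital growth = (2313.8 − 2300) / 2300 = 0.6%.
Labor input growth = (3626 − 3500) / 3500 = 3.6%.
Labor's share = 1 − 0.48 = 0.52.
Physical capital: 0.48 × 0.6 = 0.288 pp.
Labor input: 0.52 × 3.6 = 1.872 pp.
TFP growth = 4.8 − 2.16 = 2.64%.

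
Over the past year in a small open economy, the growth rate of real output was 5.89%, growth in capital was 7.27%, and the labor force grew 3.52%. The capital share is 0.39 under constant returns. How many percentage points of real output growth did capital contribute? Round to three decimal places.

Contribution = share × growth = 0.39 × 7.27 = 2.8353 pp.

2.835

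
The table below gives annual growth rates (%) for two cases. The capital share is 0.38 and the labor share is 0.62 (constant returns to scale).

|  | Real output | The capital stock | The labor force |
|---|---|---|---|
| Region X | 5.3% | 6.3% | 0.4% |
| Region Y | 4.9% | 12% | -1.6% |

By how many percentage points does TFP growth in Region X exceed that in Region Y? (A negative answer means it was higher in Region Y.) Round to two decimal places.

1.33 percentage points

Labor's share = 1 − 0.38 = 0.62.
Region X: TFP = 5.3 − 2.394 − 0.248 = 2.658%.
Region Y: TFP = 4.9 − 4.56 + 0.992 = 1.332%.
Difference = 2.658 − (1.332) = 1.326 pp.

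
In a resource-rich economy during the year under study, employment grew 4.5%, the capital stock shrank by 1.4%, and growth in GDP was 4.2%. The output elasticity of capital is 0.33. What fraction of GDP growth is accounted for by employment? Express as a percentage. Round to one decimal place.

71.8%

Labor's share = 1 − 0.33 = 0.67.
Employment contributed 0.67 × 4.5 = 3.015 pp.
Share of growth = 3.015 / 4.2 × 100 = 71.786%.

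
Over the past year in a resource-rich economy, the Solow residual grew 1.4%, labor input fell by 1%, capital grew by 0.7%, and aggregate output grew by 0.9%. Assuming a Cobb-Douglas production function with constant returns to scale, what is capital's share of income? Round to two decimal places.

α = 0.29

gY = gA + α·gK + (1−α)·gL, so gY − gA − gL = α(gK − gL).
0.9 − 1.4 + 1 = α × (0.7 − (-1)).
0.5 = 1.7 α, so α = 0.2941.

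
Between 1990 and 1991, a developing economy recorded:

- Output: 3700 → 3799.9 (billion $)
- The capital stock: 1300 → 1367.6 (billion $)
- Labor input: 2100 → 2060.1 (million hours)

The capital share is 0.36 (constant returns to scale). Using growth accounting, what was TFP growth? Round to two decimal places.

TFP grew 2.04%.

Output growth = (3799.9 − 3700) / 3700 = 2.7%.
The capital stock growth = (1367.6 − 1300) / 1300 = 5.2%.
Labor input growth = (2060.1 − 2100) / 2100 = -1.9%.
Labor's share = 1 − 0.36 = 0.64.
The capital stock: 0.36 × 5.2 = 1.872 pp.
Labor input: 0.64 × (-1.9) = -1.216 pp.
TFP growth = 2.7 − 0.656 = 2.044%.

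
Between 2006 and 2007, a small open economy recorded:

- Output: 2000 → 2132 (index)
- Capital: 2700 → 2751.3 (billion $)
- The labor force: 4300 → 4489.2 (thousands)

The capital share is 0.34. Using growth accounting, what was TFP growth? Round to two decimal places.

3.05%

Output growth = (2132 − 2000) / 2000 = 6.6%.
Capital growth = (2751.3 − 2700) / 2700 = 1.9%.
The labor force growth = (4489.2 − 4300) / 4300 = 4.4%.
Labor's share = 1 − 0.34 = 0.66.
Capital: 0.34 × 1.9 = 0.646 pp.
The labor force: 0.66 × 4.4 = 2.904 pp.
TFP growth = 6.6 − 3.55 = 3.05%.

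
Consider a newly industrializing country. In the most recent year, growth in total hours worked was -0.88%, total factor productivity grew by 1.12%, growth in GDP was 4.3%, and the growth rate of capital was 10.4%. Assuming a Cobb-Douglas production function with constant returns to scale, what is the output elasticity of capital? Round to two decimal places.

The output elasticity of capital is 0.36.

gY = gA + α·gK + (1−α)·gL, so gY − gA − gL = α(gK − gL).
4.3 − 1.12 + 0.88 = α × (10.4 − (-0.88)).
4.06 = 11.28 α, so α = 0.3599.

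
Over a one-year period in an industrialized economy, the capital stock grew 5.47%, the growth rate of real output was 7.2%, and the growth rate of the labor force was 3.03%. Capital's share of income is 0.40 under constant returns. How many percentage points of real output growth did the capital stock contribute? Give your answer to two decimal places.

2.19

Contribution = share × growth = 0.4 × 5.47 = 2.188 pp.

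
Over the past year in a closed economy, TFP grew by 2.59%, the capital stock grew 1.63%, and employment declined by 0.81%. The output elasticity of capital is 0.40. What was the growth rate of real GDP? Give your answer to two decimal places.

Real GDP growth was 2.76%.

Labor's share = 1 − 0.4 = 0.6.
The capital stock: 0.4 × 1.63 = 0.652 pp.
Employment: 0.6 × (-0.81) = -0.486 pp.
Output growth = 2.59 + 0.166 = 2.756%.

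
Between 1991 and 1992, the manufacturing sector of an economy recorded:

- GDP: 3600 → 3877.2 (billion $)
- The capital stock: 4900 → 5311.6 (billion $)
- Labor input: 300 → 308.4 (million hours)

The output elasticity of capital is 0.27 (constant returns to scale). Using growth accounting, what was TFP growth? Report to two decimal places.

GDP growth = (3877.2 − 3600) / 3600 = 7.7%.
The capital stock growth = (5311.6 − 4900) / 4900 = 8.4%.
Labor input growth = (308.4 − 300) / 300 = 2.8%.
Labor's share = 1 − 0.27 = 0.73.
The capital stock: 0.27 × 8.4 = 2.268 pp.
Labor input: 0.73 × 2.8 = 2.044 pp.
TFP growth = 7.7 − 4.312 = 3.388%.

3.39%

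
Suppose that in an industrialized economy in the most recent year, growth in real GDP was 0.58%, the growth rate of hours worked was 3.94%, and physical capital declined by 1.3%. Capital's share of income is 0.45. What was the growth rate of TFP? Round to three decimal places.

Labor's share = 1 − 0.45 = 0.55.
Physical capital: 0.45 × (-1.3) = -0.585 pp.
Hours worked: 0.55 × 3.94 = 2.167 pp.
TFP growth = 0.58 − 1.582 = -1.002%.

-1.002%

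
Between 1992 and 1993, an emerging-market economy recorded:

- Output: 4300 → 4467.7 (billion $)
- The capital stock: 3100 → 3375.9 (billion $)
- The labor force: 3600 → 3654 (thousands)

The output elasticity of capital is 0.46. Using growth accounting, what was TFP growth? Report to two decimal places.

Output growth = (4467.7 − 4300) / 4300 = 3.9%.
The capital stock growth = (3375.9 − 3100) / 3100 = 8.9%.
The labor force growth = (3654 − 3600) / 3600 = 1.5%.
Labor's share = 1 − 0.46 = 0.54.
The capital stock: 0.46 × 8.9 = 4.094 pp.
The labor force: 0.54 × 1.5 = 0.81 pp.
TFP growth = 3.9 − 4.904 = -1.004%.

-1.00%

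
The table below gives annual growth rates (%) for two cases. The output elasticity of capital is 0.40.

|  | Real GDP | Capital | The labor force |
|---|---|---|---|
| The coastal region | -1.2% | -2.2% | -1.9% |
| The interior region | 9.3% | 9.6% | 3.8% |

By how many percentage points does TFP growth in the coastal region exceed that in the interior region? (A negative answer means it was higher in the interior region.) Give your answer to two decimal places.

-2.36 percentage points

Labor's share = 1 − 0.4 = 0.6.
The coastal region: TFP = -1.2 + 0.88 + 1.14 = 0.82%.
The interior region: TFP = 9.3 − 3.84 − 2.28 = 3.18%.
Difference = 0.82 − (3.18) = -2.36 pp.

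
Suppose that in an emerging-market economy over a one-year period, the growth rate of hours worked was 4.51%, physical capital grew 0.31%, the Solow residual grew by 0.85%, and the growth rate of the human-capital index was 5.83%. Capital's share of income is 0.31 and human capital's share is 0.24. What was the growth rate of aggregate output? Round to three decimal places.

Labor's share = 1 − 0.31 − 0.24 = 0.45.
Physical capital: 0.31 × 0.31 = 0.0961 pp.
The human-capital index: 0.24 × 5.83 = 1.3992 pp.
Hours worked: 0.45 × 4.51 = 2.0295 pp.
Output growth = 0.85 + 3.5248 = 4.3748%.

Aggregate output growth was 4.375%.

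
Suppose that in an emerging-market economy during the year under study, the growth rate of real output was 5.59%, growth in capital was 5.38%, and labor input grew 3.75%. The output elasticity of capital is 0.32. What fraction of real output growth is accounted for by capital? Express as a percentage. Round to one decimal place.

Capital accounted for 30.8% of growth.

Capital contributed 0.32 × 5.38 = 1.7216 pp.
Share of growth = 1.7216 / 5.59 × 100 = 30.798%.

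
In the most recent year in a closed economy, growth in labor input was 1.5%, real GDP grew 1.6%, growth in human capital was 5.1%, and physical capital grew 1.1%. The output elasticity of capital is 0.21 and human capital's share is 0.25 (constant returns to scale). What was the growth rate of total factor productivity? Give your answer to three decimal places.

-0.716%

Labor's share = 1 − 0.21 − 0.25 = 0.54.
Physical capital: 0.21 × 1.1 = 0.231 pp.
Human capital: 0.25 × 5.1 = 1.275 pp.
Labor input: 0.54 × 1.5 = 0.81 pp.
TFP growth = 1.6 − 2.316 = -0.716%.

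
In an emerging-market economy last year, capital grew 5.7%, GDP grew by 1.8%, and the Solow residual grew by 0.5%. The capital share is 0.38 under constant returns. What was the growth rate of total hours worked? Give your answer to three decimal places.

-1.397%

Labor's share = 1 − 0.38 = 0.62.
gY = gA + 0.38×5.7 + 0.62×g.
0.62×g = 1.8 − 0.5 − 2.166 = -0.866.
g = -0.866 / 0.62 = -1.39677%.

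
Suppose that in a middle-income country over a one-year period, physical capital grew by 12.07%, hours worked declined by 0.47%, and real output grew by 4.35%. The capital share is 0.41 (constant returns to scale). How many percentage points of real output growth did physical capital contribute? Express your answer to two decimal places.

4.95 pp

Contribution = share × growth = 0.41 × 12.07 = 4.9487 pp.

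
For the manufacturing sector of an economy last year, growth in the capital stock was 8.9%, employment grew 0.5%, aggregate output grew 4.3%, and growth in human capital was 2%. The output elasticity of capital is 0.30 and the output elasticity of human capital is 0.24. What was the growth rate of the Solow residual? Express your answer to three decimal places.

Labor's share = 1 − 0.3 − 0.24 = 0.46.
The capital stock: 0.3 × 8.9 = 2.67 pp.
Human capital: 0.24 × 2 = 0.48 pp.
Employment: 0.46 × 0.5 = 0.23 pp.
TFP growth = 4.3 − 3.38 = 0.92%.

0.920%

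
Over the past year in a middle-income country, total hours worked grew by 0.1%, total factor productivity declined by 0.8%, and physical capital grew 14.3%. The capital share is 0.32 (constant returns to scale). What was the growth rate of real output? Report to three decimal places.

Labor's share = 1 − 0.32 = 0.68.
Physical capital: 0.32 × 14.3 = 4.576 pp.
Total hours worked: 0.68 × 0.1 = 0.068 pp.
Output growth = -0.8 + 4.644 = 3.844%.

Real output growth was 3.844%.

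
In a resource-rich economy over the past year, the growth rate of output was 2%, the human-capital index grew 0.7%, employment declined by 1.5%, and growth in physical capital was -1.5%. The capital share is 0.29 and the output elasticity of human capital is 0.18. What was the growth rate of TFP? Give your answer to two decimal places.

TFP growth was 3.10%.

Labor's share = 1 − 0.29 − 0.18 = 0.53.
Physical capital: 0.29 × (-1.5) = -0.435 pp.
The human-capital index: 0.18 × 0.7 = 0.126 pp.
Employment: 0.53 × (-1.5) = -0.795 pp.
TFP growth = 2 + 1.104 = 3.104%.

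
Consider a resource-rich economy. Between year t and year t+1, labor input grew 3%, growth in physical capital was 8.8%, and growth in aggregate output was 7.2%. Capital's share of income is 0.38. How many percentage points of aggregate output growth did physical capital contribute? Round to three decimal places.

Contribution = share × growth = 0.38 × 8.8 = 3.344 pp.

3.344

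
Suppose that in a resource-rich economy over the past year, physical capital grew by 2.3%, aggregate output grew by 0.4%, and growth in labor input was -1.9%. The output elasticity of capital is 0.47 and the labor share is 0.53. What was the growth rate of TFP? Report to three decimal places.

Labor's share = 1 − 0.47 = 0.53.
Physical capital: 0.47 × 2.3 = 1.081 pp.
Labor input: 0.53 × (-1.9) = -1.007 pp.
TFP growth = 0.4 − 0.074 = 0.326%.

0.326%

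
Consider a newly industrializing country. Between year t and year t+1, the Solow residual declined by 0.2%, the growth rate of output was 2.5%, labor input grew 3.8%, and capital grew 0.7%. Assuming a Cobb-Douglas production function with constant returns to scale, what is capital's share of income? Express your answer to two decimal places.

gY = gA + α·gK + (1−α)·gL, so gY − gA − gL = α(gK − gL).
2.5 + 0.2 − 3.8 = α × (0.7 − 3.8).
-1.1 = -3.1 α, so α = 0.3548.

0.35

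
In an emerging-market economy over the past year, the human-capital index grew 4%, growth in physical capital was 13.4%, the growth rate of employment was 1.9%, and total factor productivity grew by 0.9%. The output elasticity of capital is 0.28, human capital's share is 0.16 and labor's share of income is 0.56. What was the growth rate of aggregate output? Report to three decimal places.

Labor's share = 1 − 0.28 − 0.16 = 0.56.
Physical capital: 0.28 × 13.4 = 3.752 pp.
The human-capital index: 0.16 × 4 = 0.64 pp.
Employment: 0.56 × 1.9 = 1.064 pp.
Output growth = 0.9 + 5.456 = 6.356%.

Aggregate output grew 6.356%.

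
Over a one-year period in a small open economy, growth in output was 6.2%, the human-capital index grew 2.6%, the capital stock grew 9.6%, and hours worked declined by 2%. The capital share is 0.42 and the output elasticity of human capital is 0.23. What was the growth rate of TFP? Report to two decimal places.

Labor's share = 1 − 0.42 − 0.23 = 0.35.
The capital stock: 0.42 × 9.6 = 4.032 pp.
The human-capital index: 0.23 × 2.6 = 0.598 pp.
Hours worked: 0.35 × (-2) = -0.7 pp.
TFP growth = 6.2 − 3.93 = 2.27%.

2.27%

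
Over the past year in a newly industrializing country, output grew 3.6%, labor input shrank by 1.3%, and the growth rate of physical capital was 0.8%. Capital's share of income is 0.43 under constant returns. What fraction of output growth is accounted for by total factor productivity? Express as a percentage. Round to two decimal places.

Labor's share = 1 − 0.43 = 0.57.
Physical capital: 0.43 × 0.8 = 0.344 pp.
Labor input: 0.57 × (-1.3) = -0.741 pp.
TFP growth = 3.6 + 0.397 = 3.997%.
TFP share of growth = 3.997 / 3.6 × 100 = 111.0278%.

111.03%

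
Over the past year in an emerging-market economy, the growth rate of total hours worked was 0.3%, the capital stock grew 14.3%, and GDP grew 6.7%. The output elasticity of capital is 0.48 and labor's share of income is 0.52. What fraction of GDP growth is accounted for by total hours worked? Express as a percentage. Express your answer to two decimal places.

2.33%

Labor's share = 1 − 0.48 = 0.52.
Total hours worked contributed 0.52 × 0.3 = 0.156 pp.
Share of growth = 0.156 / 6.7 × 100 = 2.3284%.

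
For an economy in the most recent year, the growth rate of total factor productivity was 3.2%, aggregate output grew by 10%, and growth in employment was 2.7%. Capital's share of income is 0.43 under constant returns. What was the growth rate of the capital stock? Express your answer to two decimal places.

12.23%

Labor's share = 1 − 0.43 = 0.57.
gY = gA + 0.57×2.7 + 0.43×g.
0.43×g = 10 − 3.2 − 1.539 = 5.261.
g = 5.261 / 0.43 = 12.2349%.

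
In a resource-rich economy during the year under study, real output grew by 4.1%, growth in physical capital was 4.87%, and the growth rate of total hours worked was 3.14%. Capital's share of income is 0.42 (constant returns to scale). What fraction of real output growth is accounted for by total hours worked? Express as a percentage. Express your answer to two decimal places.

44.42%

Labor's share = 1 − 0.42 = 0.58.
Total hours worked contributed 0.58 × 3.14 = 1.8212 pp.
Share of growth = 1.8212 / 4.1 × 100 = 44.4195%.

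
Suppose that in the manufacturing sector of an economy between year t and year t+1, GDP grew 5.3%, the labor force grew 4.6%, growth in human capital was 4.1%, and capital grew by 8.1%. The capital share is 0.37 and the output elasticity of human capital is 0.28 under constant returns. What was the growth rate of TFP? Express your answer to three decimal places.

Labor's share = 1 − 0.37 − 0.28 = 0.35.
Capital: 0.37 × 8.1 = 2.997 pp.
Human capital: 0.28 × 4.1 = 1.148 pp.
The labor force: 0.35 × 4.6 = 1.61 pp.
TFP growth = 5.3 − 5.755 = -0.455%.

-0.455%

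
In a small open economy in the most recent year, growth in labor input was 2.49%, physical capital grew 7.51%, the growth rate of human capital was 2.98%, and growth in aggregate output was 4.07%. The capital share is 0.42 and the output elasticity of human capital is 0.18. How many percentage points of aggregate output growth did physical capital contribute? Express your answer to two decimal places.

Contribution = share × growth = 0.42 × 7.51 = 3.1542 pp.

3.15 percentage points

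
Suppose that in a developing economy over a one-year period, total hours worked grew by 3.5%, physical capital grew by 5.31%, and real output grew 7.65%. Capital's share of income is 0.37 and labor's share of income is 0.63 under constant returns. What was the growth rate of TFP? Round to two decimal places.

Labor's share = 1 − 0.37 = 0.63.
Physical capital: 0.37 × 5.31 = 1.9647 pp.
Total hours worked: 0.63 × 3.5 = 2.205 pp.
TFP growth = 7.65 − 4.1697 = 3.4803%.

3.48%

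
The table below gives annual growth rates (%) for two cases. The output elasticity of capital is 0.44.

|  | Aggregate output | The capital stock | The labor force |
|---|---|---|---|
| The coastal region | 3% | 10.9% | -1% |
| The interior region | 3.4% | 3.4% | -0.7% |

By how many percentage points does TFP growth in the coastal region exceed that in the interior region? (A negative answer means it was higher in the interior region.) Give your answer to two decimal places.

-3.53 percentage points

Labor's share = 1 − 0.44 = 0.56.
The coastal region: TFP = 3 − 4.796 + 0.56 = -1.236%.
The interior region: TFP = 3.4 − 1.496 + 0.392 = 2.296%.
Difference = -1.236 − (2.296) = -3.532 pp.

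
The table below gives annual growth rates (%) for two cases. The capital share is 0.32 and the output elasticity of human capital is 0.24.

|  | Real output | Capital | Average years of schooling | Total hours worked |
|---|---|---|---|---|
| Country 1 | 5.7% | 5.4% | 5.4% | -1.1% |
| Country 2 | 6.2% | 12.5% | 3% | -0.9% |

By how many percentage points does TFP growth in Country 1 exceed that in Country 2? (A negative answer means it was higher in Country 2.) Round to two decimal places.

1.28 percentage points

Labor's share = 1 − 0.32 − 0.24 = 0.44.
Country 1: TFP = 5.7 − 1.728 − 1.296 + 0.484 = 3.16%.
Country 2: TFP = 6.2 − 4 − 0.72 + 0.396 = 1.876%.
Difference = 3.16 − (1.876) = 1.284 pp.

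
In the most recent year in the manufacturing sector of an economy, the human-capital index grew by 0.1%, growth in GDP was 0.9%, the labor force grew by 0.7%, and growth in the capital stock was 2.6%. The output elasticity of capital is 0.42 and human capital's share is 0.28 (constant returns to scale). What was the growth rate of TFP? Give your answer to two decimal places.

-0.43%

Labor's share = 1 − 0.42 − 0.28 = 0.3.
The capital stock: 0.42 × 2.6 = 1.092 pp.
The human-capital index: 0.28 × 0.1 = 0.028 pp.
The labor force: 0.3 × 0.7 = 0.21 pp.
TFP growth = 0.9 − 1.33 = -0.43%.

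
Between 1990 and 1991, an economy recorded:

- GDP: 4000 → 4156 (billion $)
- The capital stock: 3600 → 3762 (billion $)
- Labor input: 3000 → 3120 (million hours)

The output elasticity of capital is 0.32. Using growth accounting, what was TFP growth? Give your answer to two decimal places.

GDP growth = (4156 − 4000) / 4000 = 3.9%.
The capital stock growth = (3762 − 3600) / 3600 = 4.5%.
Labor input growth = (3120 − 3000) / 3000 = 4%.
Labor's share = 1 − 0.32 = 0.68.
The capital stock: 0.32 × 4.5 = 1.44 pp.
Labor input: 0.68 × 4 = 2.72 pp.
TFP growth = 3.9 − 4.16 = -0.26%.

-0.26%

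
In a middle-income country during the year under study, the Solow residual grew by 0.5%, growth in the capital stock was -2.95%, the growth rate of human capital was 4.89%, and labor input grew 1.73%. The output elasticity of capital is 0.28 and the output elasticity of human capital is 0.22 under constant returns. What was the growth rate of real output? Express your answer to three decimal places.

1.615%

Labor's share = 1 − 0.28 − 0.22 = 0.5.
The capital stock: 0.28 × (-2.95) = -0.826 pp.
Human capital: 0.22 × 4.89 = 1.0758 pp.
Labor input: 0.5 × 1.73 = 0.865 pp.
Output growth = 0.5 + 1.1148 = 1.6148%.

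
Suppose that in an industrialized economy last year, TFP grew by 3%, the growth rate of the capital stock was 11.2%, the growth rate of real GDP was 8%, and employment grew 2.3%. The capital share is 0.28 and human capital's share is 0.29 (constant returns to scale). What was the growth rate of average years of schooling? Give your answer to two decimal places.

Average years of schooling grew 3.02%.

Labor's share = 1 − 0.28 − 0.29 = 0.43.
gY = gA + 0.28×11.2 + 0.43×2.3 + 0.29×g.
0.29×g = 8 − 3 − 4.125 = 0.875.
g = 0.875 / 0.29 = 3.0172%.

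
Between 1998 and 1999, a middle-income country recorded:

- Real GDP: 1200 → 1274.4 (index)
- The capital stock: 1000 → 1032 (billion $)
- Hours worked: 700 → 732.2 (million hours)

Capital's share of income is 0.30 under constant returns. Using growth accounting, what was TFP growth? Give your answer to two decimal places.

2.02%

Real GDP growth = (1274.4 − 1200) / 1200 = 6.2%.
The capital stock growth = (1032 − 1000) / 1000 = 3.2%.
Hours worked growth = (732.2 − 700) / 700 = 4.6%.
Labor's share = 1 − 0.3 = 0.7.
The capital stock: 0.3 × 3.2 = 0.96 pp.
Hours worked: 0.7 × 4.6 = 3.22 pp.
TFP growth = 6.2 − 4.18 = 2.02%.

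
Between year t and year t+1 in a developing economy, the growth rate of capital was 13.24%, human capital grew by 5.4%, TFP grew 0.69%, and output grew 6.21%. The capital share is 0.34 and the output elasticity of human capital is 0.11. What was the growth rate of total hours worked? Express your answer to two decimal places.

Labor's share = 1 − 0.34 − 0.11 = 0.55.
gY = gA + 0.34×13.24 + 0.11×5.4 + 0.55×g.
0.55×g = 6.21 − 0.69 − 5.0956 = 0.4244.
g = 0.4244 / 0.55 = 0.7716%.

Total hours worked growth was 0.77%.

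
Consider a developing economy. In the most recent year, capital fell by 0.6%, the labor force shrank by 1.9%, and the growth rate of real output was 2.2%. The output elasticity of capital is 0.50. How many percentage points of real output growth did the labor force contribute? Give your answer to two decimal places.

Labor's share = 1 − 0.5 = 0.5.
Contribution = share × growth = 0.5 × (-1.9) = -0.95 pp.

-0.95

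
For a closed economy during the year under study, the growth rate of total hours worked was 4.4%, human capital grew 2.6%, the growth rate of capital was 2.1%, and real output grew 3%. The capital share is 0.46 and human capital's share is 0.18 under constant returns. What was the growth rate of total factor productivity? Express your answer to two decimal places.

Labor's share = 1 − 0.46 − 0.18 = 0.36.
Capital: 0.46 × 2.1 = 0.966 pp.
Human capital: 0.18 × 2.6 = 0.468 pp.
Total hours worked: 0.36 × 4.4 = 1.584 pp.
TFP growth = 3 − 3.018 = -0.018%.

-0.02%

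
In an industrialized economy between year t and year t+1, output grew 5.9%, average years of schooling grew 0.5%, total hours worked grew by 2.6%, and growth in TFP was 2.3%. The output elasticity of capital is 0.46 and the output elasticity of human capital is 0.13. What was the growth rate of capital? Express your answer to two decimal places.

5.37%

Labor's share = 1 − 0.46 − 0.13 = 0.41.
gY = gA + 0.13×0.5 + 0.41×2.6 + 0.46×g.
0.46×g = 5.9 − 2.3 − 1.131 = 2.469.
g = 2.469 / 0.46 = 5.3674%.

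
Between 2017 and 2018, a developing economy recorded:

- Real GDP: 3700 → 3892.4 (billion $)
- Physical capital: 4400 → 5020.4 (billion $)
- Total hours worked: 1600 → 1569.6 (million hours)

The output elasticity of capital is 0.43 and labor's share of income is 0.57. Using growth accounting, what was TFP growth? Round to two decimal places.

0.22%

Real GDP growth = (3892.4 − 3700) / 3700 = 5.2%.
Physical capital growth = (5020.4 − 4400) / 4400 = 14.1%.
Total hours worked growth = (1569.6 − 1600) / 1600 = -1.9%.
Labor's share = 1 − 0.43 = 0.57.
Physical capital: 0.43 × 14.1 = 6.063 pp.
Total hours worked: 0.57 × (-1.9) = -1.083 pp.
TFP growth = 5.2 − 4.98 = 0.22%.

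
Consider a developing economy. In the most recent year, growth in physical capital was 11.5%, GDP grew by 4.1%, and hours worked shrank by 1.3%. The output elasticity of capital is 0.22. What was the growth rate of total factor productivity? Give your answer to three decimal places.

2.584%

Labor's share = 1 − 0.22 = 0.78.
Physical capital: 0.22 × 11.5 = 2.53 pp.
Hours worked: 0.78 × (-1.3) = -1.014 pp.
TFP growth = 4.1 − 1.516 = 2.584%.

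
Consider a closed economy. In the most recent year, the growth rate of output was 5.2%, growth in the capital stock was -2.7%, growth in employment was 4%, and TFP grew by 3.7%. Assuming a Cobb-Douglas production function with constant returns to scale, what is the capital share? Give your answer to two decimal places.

0.37

gY = gA + α·gK + (1−α)·gL, so gY − gA − gL = α(gK − gL).
5.2 − 3.7 − 4 = α × (-2.7 − 4).
-2.5 = -6.7 α, so α = 0.3731.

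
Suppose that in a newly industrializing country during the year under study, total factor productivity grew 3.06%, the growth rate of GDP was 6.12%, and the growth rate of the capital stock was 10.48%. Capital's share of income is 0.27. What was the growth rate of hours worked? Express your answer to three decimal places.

0.316%

Labor's share = 1 − 0.27 = 0.73.
gY = gA + 0.27×10.48 + 0.73×g.
0.73×g = 6.12 − 3.06 − 2.8296 = 0.2304.
g = 0.2304 / 0.73 = 0.31562%.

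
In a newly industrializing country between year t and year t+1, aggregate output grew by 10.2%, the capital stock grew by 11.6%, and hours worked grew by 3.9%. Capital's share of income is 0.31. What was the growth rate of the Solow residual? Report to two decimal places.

3.91%

Labor's share = 1 − 0.31 = 0.69.
The capital stock: 0.31 × 11.6 = 3.596 pp.
Hours worked: 0.69 × 3.9 = 2.691 pp.
TFP growth = 10.2 − 6.287 = 3.913%.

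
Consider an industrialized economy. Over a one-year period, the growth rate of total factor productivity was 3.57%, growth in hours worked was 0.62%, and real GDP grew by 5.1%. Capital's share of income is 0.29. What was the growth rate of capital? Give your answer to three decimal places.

Labor's share = 1 − 0.29 = 0.71.
gY = gA + 0.71×0.62 + 0.29×g.
0.29×g = 5.1 − 3.57 − 0.4402 = 1.0898.
g = 1.0898 / 0.29 = 3.75793%.

3.758%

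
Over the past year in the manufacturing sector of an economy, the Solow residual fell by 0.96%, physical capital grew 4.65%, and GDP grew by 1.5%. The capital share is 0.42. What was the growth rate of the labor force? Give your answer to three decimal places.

0.874%

Labor's share = 1 − 0.42 = 0.58.
gY = gA + 0.42×4.65 + 0.58×g.
0.58×g = 1.5 + 0.96 − 1.953 = 0.507.
g = 0.507 / 0.58 = 0.87414%.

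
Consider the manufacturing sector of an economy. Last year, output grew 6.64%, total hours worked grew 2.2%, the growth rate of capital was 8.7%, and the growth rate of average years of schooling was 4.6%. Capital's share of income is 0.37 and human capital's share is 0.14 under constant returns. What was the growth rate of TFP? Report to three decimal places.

Labor's share = 1 − 0.37 − 0.14 = 0.49.
Capital: 0.37 × 8.7 = 3.219 pp.
Average years of schooling: 0.14 × 4.6 = 0.644 pp.
Total hours worked: 0.49 × 2.2 = 1.078 pp.
TFP growth = 6.64 − 4.941 = 1.699%.

TFP growth was 1.699%.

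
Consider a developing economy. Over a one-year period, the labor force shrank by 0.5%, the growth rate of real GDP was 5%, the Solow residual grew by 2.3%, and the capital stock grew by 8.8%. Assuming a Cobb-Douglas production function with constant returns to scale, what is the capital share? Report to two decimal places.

gY = gA + α·gK + (1−α)·gL, so gY − gA − gL = α(gK − gL).
5 − 2.3 + 0.5 = α × (8.8 − (-0.5)).
3.2 = 9.3 α, so α = 0.3441.

α = 0.34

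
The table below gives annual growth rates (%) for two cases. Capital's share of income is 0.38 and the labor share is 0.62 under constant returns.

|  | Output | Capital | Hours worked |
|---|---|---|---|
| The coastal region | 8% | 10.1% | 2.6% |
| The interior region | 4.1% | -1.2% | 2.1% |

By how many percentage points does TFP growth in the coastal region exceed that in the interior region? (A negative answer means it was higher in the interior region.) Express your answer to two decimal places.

Labor's share = 1 − 0.38 = 0.62.
The coastal region: TFP = 8 − 3.838 − 1.612 = 2.55%.
The interior region: TFP = 4.1 + 0.456 − 1.302 = 3.254%.
Difference = 2.55 − (3.254) = -0.704 pp.

-0.70 percentage points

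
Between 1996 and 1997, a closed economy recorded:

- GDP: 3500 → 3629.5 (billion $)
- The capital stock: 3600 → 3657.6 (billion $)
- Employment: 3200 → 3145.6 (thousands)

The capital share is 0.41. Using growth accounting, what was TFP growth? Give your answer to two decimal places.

GDP growth = (3629.5 − 3500) / 3500 = 3.7%.
The capital stock growth = (3657.6 − 3600) / 3600 = 1.6%.
Employment growth = (3145.6 − 3200) / 3200 = -1.7%.
Labor's share = 1 − 0.41 = 0.59.
The capital stock: 0.41 × 1.6 = 0.656 pp.
Employment: 0.59 × (-1.7) = -1.003 pp.
TFP growth = 3.7 + 0.347 = 4.047%.

TFP growth was 4.05%.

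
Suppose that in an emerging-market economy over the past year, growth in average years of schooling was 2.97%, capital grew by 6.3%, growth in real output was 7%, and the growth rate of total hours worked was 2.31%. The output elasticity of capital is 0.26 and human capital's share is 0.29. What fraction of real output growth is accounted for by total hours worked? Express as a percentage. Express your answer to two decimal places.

Labor's share = 1 − 0.26 − 0.29 = 0.45.
Total hours worked contributed 0.45 × 2.31 = 1.0395 pp.
Share of growth = 1.0395 / 7 × 100 = 14.85%.

Total hours worked accounted for 14.85% of growth.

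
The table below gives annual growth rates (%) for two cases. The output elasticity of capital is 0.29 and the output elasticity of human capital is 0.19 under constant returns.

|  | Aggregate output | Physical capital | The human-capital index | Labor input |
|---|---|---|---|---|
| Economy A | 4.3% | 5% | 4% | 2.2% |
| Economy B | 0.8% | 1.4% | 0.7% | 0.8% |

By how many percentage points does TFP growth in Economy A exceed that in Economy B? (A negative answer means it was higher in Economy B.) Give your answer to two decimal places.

Labor's share = 1 − 0.29 − 0.19 = 0.52.
Economy A: TFP = 4.3 − 1.45 − 0.76 − 1.144 = 0.946%.
Economy B: TFP = 0.8 − 0.406 − 0.133 − 0.416 = -0.155%.
Difference = 0.946 − (-0.155) = 1.101 pp.

1.10 percentage points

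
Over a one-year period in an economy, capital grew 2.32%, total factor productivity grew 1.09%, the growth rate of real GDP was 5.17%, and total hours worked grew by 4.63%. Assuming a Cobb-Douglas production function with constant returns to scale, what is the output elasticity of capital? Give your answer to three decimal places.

gY = gA + α·gK + (1−α)·gL, so gY − gA − gL = α(gK − gL).
5.17 − 1.09 − 4.63 = α × (2.32 − 4.63).
-0.55 = -2.31 α, so α = 0.2381.

0.238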